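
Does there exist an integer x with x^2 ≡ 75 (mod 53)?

no

Reduce the numerator: 75 ≡ 22 (mod 53), so (75/53) = (22/53).
Factor out 2: 22 = 2·11. Since 53 ≡ 5 (mod 8), (2/53) = -1. Now have -(11/53).
53 ≡ 1 (mod 4), so quadratic reciprocity gives (11/53) = (53/11). Reduce: 53 ≡ 9 (mod 11). Now have -(9/11).
9 ≡ 1 (mod 4), so quadratic reciprocity gives (9/11) = (11/9). Reduce: 11 ≡ 2 (mod 9). Now have -(2/9).
Factor out 2: 2 = 2. Since 9 ≡ 1 (mod 8), (2/9) = +1. Now have -(1/9).
(1/9) = 1. Collecting the sign factors: -1.
The Legendre symbol is -1, so x^2 ≡ 75 (mod 53) has no solution.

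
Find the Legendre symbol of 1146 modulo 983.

(1146 / 983)
  = (163 / 983)    [1146 ≡ 163 mod 983]
  = -(983 / 163)    [QR: both ≡ 3 mod 4, sign flips]
  = -(5 / 163)    [983 ≡ 5 mod 163]
  = -(163 / 5)    [QR: 5 ≡ 1 mod 4, sign kept]
  = -(3 / 5)    [163 ≡ 3 mod 5]
  = -(5 / 3)    [QR: 5 ≡ 1 mod 4, sign kept]
  = -(2 / 3)    [5 ≡ 2 mod 3]
  = (1 / 3)    [3 ≡ 3 mod 8 ⇒ (2 / 3) = -1]
  = 1    [(1 / 3) = 1]

1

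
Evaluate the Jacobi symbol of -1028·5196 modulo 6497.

By multiplicativity, (-1028·5196/6497) = (-1028/6497)·(5196/6497).
First factor (-1028/6497):
(-1028/6497)
  = (5469/6497)    [-1028 ≡ 5469 mod 6497]
  = (6497/5469)    [QR: 5469 ≡ 1 mod 4, sign kept]
  = (1028/5469)    [6497 ≡ 1028 mod 5469]
  = (257/5469)    [5469 ≡ 5 mod 8 ⇒ (2/5469)^2 = +1]
  = (5469/257)    [QR: 257 ≡ 1 mod 4, sign kept]
  = (72/257)    [5469 ≡ 72 mod 257]
  = (9/257)    [257 ≡ 1 mod 8 ⇒ (2/257)^3 = +1]
  = (257/9)    [QR: 9 ≡ 1 mod 4, sign kept]
  = (5/9)    [257 ≡ 5 mod 9]
  = (9/5)    [QR: 5 ≡ 1 mod 4, sign kept]
  = (4/5)    [9 ≡ 4 mod 5]
  = (1/5)    [5 ≡ 5 mod 8 ⇒ (2/5)^2 = +1]
  = 1    [(1/5) = 1]
Second factor (5196/6497):
(5196/6497)
  = (1299/6497)    [6497 ≡ 1 mod 8 ⇒ (2/6497)^2 = +1]
  = (6497/1299)    [QR: 6497 ≡ 1 mod 4, sign kept]
  = (2/1299)    [6497 ≡ 2 mod 1299]
  = -(1/1299)    [1299 ≡ 3 mod 8 ⇒ (2/1299) = -1]
  = -1    [(1/1299) = 1]
Product: (1)·(-1) = -1.

-1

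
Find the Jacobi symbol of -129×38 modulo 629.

1

By multiplicativity, (-129·38/629) = (-129/629)·(38/629).
First factor (-129/629):
Reduce the numerator: -129 ≡ 500 (mod 629), so (-129/629) = (500/629).
Factor out 2: 500 = 2^2·125. Since 629 ≡ 5 (mod 8), (2/629) = -1, and (2/629)^2 = +1. Now have (125/629).
125 ≡ 1 (mod 4), so quadratic reciprocity gives (125/629) = (629/125). Reduce: 629 ≡ 4 (mod 125). Now have (4/125).
Factor out 2: 4 = 2^2. Since 125 ≡ 5 (mod 8), (2/125) = -1, and (2/125)^2 = +1. Now have (1/125).
(1/125) = 1. Collecting the sign factors: 1.
Second factor (38/629):
Factor out 2: 38 = 2·19. Since 629 ≡ 5 (mod 8), (2/629) = -1. Now have -(19/629).
629 ≡ 1 (mod 4), so quadratic reciprocity gives (19/629) = (629/19). Reduce: 629 ≡ 2 (mod 19). Now have -(2/19).
Factor out 2: 2 = 2. Since 19 ≡ 3 (mod 8), (2/19) = -1. Now have (1/19).
(1/19) = 1. Collecting the sign factors: 1.
Product: (1)·(1) = 1.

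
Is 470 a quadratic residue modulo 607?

no

Factor out 2: 470 = 2·235. Since 607 ≡ 7 (mod 8), (2/607) = +1. Now have (235/607).
Both 235 ≡ 3 and 607 ≡ 3 (mod 4), so reciprocity gives (235/607) = -(607/235). Reduce: 607 ≡ 137 (mod 235). Now have -(137/235).
137 ≡ 1 (mod 4), so quadratic reciprocity gives (137/235) = (235/137). Reduce: 235 ≡ 98 (mod 137). Now have -(98/137).
Factor out 2: 98 = 2·49. Since 137 ≡ 1 (mod 8), (2/137) = +1. Now have -(49/137).
49 ≡ 1 (mod 4), so quadratic reciprocity gives (49/137) = (137/49). Reduce: 137 ≡ 39 (mod 49). Now have -(39/49).
49 ≡ 1 (mod 4), so quadratic reciprocity gives (39/49) = (49/39). Reduce: 49 ≡ 10 (mod 39). Now have -(10/39).
Factor out 2: 10 = 2·5. Since 39 ≡ 7 (mod 8), (2/39) = +1. Now have -(5/39).
5 ≡ 1 (mod 4), so quadratic reciprocity gives (5/39) = (39/5). Reduce: 39 ≡ 4 (mod 5). Now have -(4/5).
Factor out 2: 4 = 2^2. Since 5 ≡ 5 (mod 8), (2/5) = -1, and (2/5)^2 = +1. Now have -(1/5).
(1/5) = 1. Collecting the sign factors: -1.
(470/607) = -1, and 607 is prime, so 470 is not a quadratic residue mod 607.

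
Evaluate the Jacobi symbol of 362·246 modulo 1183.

-1

By multiplicativity, (362·246/1183) = (362/1183)·(246/1183).
First factor (362/1183):
(362/1183)
  = (181/1183)    [1183 ≡ 7 mod 8 ⇒ (2/1183) = +1]
  = (1183/181)    [QR: 181 ≡ 1 mod 4, sign kept]
  = (97/181)    [1183 ≡ 97 mod 181]
  = (181/97)    [QR: 97 ≡ 1 mod 4, sign kept]
  = (84/97)    [181 ≡ 84 mod 97]
  = (21/97)    [97 ≡ 1 mod 8 ⇒ (2/97)^2 = +1]
  = (97/21)    [QR: 21 ≡ 1 mod 4, sign kept]
  = (13/21)    [97 ≡ 13 mod 21]
  = (21/13)    [QR: 13 ≡ 1 mod 4, sign kept]
  = (8/13)    [21 ≡ 8 mod 13]
  = -(1/13)    [13 ≡ 5 mod 8 ⇒ (2/13)^3 = -1]
  = -1    [(1/13) = 1]
Second factor (246/1183):
(246/1183)
  = (123/1183)    [1183 ≡ 7 mod 8 ⇒ (2/1183) = +1]
  = -(1183/123)    [QR: both ≡ 3 mod 4, sign flips]
  = -(76/123)    [1183 ≡ 76 mod 123]
  = -(19/123)    [123 ≡ 3 mod 8 ⇒ (2/123)^2 = +1]
  = (123/19)    [QR: both ≡ 3 mod 4, sign flips]
  = (9/19)    [123 ≡ 9 mod 19]
  = (19/9)    [QR: 9 ≡ 1 mod 4, sign kept]
  = (1/9)    [19 ≡ 1 mod 9]
  = 1    [(1/9) = 1]
Product: (-1)·(1) = -1.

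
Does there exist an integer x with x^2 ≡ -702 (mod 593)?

(-702/593)
  = (484/593)    [-702 ≡ 484 mod 593]
  = (121/593)    [593 ≡ 1 mod 8 ⇒ (2/593)^2 = +1]
  = (593/121)    [QR: 121 ≡ 1 mod 4, sign kept]
  = (109/121)    [593 ≡ 109 mod 121]
  = (121/109)    [QR: 109 ≡ 1 mod 4, sign kept]
  = (12/109)    [121 ≡ 12 mod 109]
  = (3/109)    [109 ≡ 5 mod 8 ⇒ (2/109)^2 = +1]
  = (109/3)    [QR: 109 ≡ 1 mod 4, sign kept]
  = (1/3)    [109 ≡ 1 mod 3]
  = 1    [(1/3) = 1]
The Legendre symbol is 1, so x^2 ≡ -702 (mod 593) has solution.

yes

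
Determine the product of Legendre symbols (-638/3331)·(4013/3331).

1

By multiplicativity, (-638·4013/3331) = (-638/3331)·(4013/3331).
First factor (-638/3331):
(-638/3331)
  = -(638/3331)    [3331 ≡ 3 mod 4 ⇒ (-1/3331) = -1]
  = (319/3331)    [3331 ≡ 3 mod 8 ⇒ (2/3331) = -1]
  = -(3331/319)    [QR: both ≡ 3 mod 4, sign flips]
  = -(141/319)    [3331 ≡ 141 mod 319]
  = -(319/141)    [QR: 141 ≡ 1 mod 4, sign kept]
  = -(37/141)    [319 ≡ 37 mod 141]
  = -(141/37)    [QR: 37 ≡ 1 mod 4, sign kept]
  = -(30/37)    [141 ≡ 30 mod 37]
  = (15/37)    [37 ≡ 5 mod 8 ⇒ (2/37) = -1]
  = (37/15)    [QR: 37 ≡ 1 mod 4, sign kept]
  = (7/15)    [37 ≡ 7 mod 15]
  = -(15/7)    [QR: both ≡ 3 mod 4, sign flips]
  = -(1/7)    [15 ≡ 1 mod 7]
  = -1    [(1/7) = 1]
Second factor (4013/3331):
(4013/3331)
  = (682/3331)    [4013 ≡ 682 mod 3331]
  = -(341/3331)    [3331 ≡ 3 mod 8 ⇒ (2/3331) = -1]
  = -(3331/341)    [QR: 341 ≡ 1 mod 4, sign kept]
  = -(262/341)    [3331 ≡ 262 mod 341]
  = (131/341)    [341 ≡ 5 mod 8 ⇒ (2/341) = -1]
  = (341/131)    [QR: 341 ≡ 1 mod 4, sign kept]
  = (79/131)    [341 ≡ 79 mod 131]
  = -(131/79)    [QR: both ≡ 3 mod 4, sign flips]
  = -(52/79)    [131 ≡ 52 mod 79]
  = -(13/79)    [79 ≡ 7 mod 8 ⇒ (2/79)^2 = +1]
  = -(79/13)    [QR: 13 ≡ 1 mod 4, sign kept]
  = -(1/13)    [79 ≡ 1 mod 13]
  = -1    [(1/13) = 1]
Product: (-1)·(-1) = 1.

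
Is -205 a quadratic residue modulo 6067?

(-205/6067)
  = (5862/6067)    [-205 ≡ 5862 mod 6067]
  = -(2931/6067)    [6067 ≡ 3 mod 8 ⇒ (2/6067) = -1]
  = (6067/2931)    [QR: both ≡ 3 mod 4, sign flips]
  = (205/2931)    [6067 ≡ 205 mod 2931]
  = (2931/205)    [QR: 205 ≡ 1 mod 4, sign kept]
  = (61/205)    [2931 ≡ 61 mod 205]
  = (205/61)    [QR: 61 ≡ 1 mod 4, sign kept]
  = (22/61)    [205 ≡ 22 mod 61]
  = -(11/61)    [61 ≡ 5 mod 8 ⇒ (2/61) = -1]
  = -(61/11)    [QR: 61 ≡ 1 mod 4, sign kept]
  = -(6/11)    [61 ≡ 6 mod 11]
  = (3/11)    [11 ≡ 3 mod 8 ⇒ (2/11) = -1]
  = -(11/3)    [QR: both ≡ 3 mod 4, sign flips]
  = -(2/3)    [11 ≡ 2 mod 3]
  = (1/3)    [3 ≡ 3 mod 8 ⇒ (2/3) = -1]
  = 1    [(1/3) = 1]
(-205/6067) = 1, and 6067 is prime, so -205 is a quadratic residue mod 6067.

yes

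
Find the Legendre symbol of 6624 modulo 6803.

1

Factor out 2: 6624 = 2^5·207. Since 6803 ≡ 3 (mod 8), (2 / 6803) = -1, and (2 / 6803)^5 = -1. Now have -(207 / 6803).
Both 207 ≡ 3 and 6803 ≡ 3 (mod 4), so reciprocity gives (207 / 6803) = -(6803 / 207). Reduce: 6803 ≡ 179 (mod 207). Now have (179 / 207).
Both 179 ≡ 3 and 207 ≡ 3 (mod 4), so reciprocity gives (179 / 207) = -(207 / 179). Reduce: 207 ≡ 28 (mod 179). Now have -(28 / 179).
Factor out 2: 28 = 2^2·7. Since 179 ≡ 3 (mod 8), (2 / 179) = -1, and (2 / 179)^2 = +1. Now have -(7 / 179).
Both 7 ≡ 3 and 179 ≡ 3 (mod 4), so reciprocity gives (7 / 179) = -(179 / 7). Reduce: 179 ≡ 4 (mod 7). Now have (4 / 7).
Factor out 2: 4 = 2^2. Since 7 ≡ 7 (mod 8), (2 / 7) = +1, and (2 / 7)^2 = +1. Now have (1 / 7).
(1 / 7) = 1. Collecting the sign factors: 1.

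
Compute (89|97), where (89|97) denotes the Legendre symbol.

89 ≡ 1 (mod 4), so quadratic reciprocity gives (89|97) = (97|89). Reduce: 97 ≡ 8 (mod 89). Now have (8|89).
Factor out 2: 8 = 2^3. Since 89 ≡ 1 (mod 8), (2|89) = +1, and (2|89)^3 = +1. Now have (1|89).
(1|89) = 1. Collecting the sign factors: 1.

1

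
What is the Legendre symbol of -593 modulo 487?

-1

(-593 / 487)
  = -(593 / 487)    [487 ≡ 3 mod 4 ⇒ (-1 / 487) = -1]
  = -(106 / 487)    [593 ≡ 106 mod 487]
  = -(53 / 487)    [487 ≡ 7 mod 8 ⇒ (2 / 487) = +1]
  = -(487 / 53)    [QR: 53 ≡ 1 mod 4, sign kept]
  = -(10 / 53)    [487 ≡ 10 mod 53]
  = (5 / 53)    [53 ≡ 5 mod 8 ⇒ (2 / 53) = -1]
  = (53 / 5)    [QR: 5 ≡ 1 mod 4, sign kept]
  = (3 / 5)    [53 ≡ 3 mod 5]
  = (5 / 3)    [QR: 5 ≡ 1 mod 4, sign kept]
  = (2 / 3)    [5 ≡ 2 mod 3]
  = -(1 / 3)    [3 ≡ 3 mod 8 ⇒ (2 / 3) = -1]
  = -1    [(1 / 3) = 1]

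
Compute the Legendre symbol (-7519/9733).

-1

(-7519/9733)
  = (2214/9733)    [-7519 ≡ 2214 mod 9733]
  = -(1107/9733)    [9733 ≡ 5 mod 8 ⇒ (2/9733) = -1]
  = -(9733/1107)    [QR: 9733 ≡ 1 mod 4, sign kept]
  = -(877/1107)    [9733 ≡ 877 mod 1107]
  = -(1107/877)    [QR: 877 ≡ 1 mod 4, sign kept]
  = -(230/877)    [1107 ≡ 230 mod 877]
  = (115/877)    [877 ≡ 5 mod 8 ⇒ (2/877) = -1]
  = (877/115)    [QR: 877 ≡ 1 mod 4, sign kept]
  = (72/115)    [877 ≡ 72 mod 115]
  = -(9/115)    [115 ≡ 3 mod 8 ⇒ (2/115)^3 = -1]
  = -(115/9)    [QR: 9 ≡ 1 mod 4, sign kept]
  = -(7/9)    [115 ≡ 7 mod 9]
  = -(9/7)    [QR: 9 ≡ 1 mod 4, sign kept]
  = -(2/7)    [9 ≡ 2 mod 7]
  = -(1/7)    [7 ≡ 7 mod 8 ⇒ (2/7) = +1]
  = -1    [(1/7) = 1]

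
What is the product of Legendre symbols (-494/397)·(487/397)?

By multiplicativity, (-494·487/397) = (-494/397)·(487/397).
First factor (-494/397):
(-494/397)
  = (300/397)    [-494 ≡ 300 mod 397]
  = (75/397)    [397 ≡ 5 mod 8 ⇒ (2/397)^2 = +1]
  = (397/75)    [QR: 397 ≡ 1 mod 4, sign kept]
  = (22/75)    [397 ≡ 22 mod 75]
  = -(11/75)    [75 ≡ 3 mod 8 ⇒ (2/75) = -1]
  = (75/11)    [QR: both ≡ 3 mod 4, sign flips]
  = (9/11)    [75 ≡ 9 mod 11]
  = (11/9)    [QR: 9 ≡ 1 mod 4, sign kept]
  = (2/9)    [11 ≡ 2 mod 9]
  = (1/9)    [9 ≡ 1 mod 8 ⇒ (2/9) = +1]
  = 1    [(1/9) = 1]
Second factor (487/397):
(487/397)
  = (90/397)    [487 ≡ 90 mod 397]
  = -(45/397)    [397 ≡ 5 mod 8 ⇒ (2/397) = -1]
  = -(397/45)    [QR: 45 ≡ 1 mod 4, sign kept]
  = -(37/45)    [397 ≡ 37 mod 45]
  = -(45/37)    [QR: 37 ≡ 1 mod 4, sign kept]
  = -(8/37)    [45 ≡ 8 mod 37]
  = (1/37)    [37 ≡ 5 mod 8 ⇒ (2/37)^3 = -1]
  = 1    [(1/37) = 1]
Product: (1)·(1) = 1.

1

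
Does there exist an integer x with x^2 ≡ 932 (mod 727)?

yes

(932/727)
  = (205/727)    [932 ≡ 205 mod 727]
  = (727/205)    [QR: 205 ≡ 1 mod 4, sign kept]
  = (112/205)    [727 ≡ 112 mod 205]
  = (7/205)    [205 ≡ 5 mod 8 ⇒ (2/205)^4 = +1]
  = (205/7)    [QR: 205 ≡ 1 mod 4, sign kept]
  = (2/7)    [205 ≡ 2 mod 7]
  = (1/7)    [7 ≡ 7 mod 8 ⇒ (2/7) = +1]
  = 1    [(1/7) = 1]
(932/727) = 1, and 727 is prime, so 932 is a quadratic residue mod 727.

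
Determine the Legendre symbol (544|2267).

(544|2267)
  = -(17|2267)    [2267 ≡ 3 mod 8 ⇒ (2|2267)^5 = -1]
  = -(2267|17)    [QR: 17 ≡ 1 mod 4, sign kept]
  = -(6|17)    [2267 ≡ 6 mod 17]
  = -(3|17)    [17 ≡ 1 mod 8 ⇒ (2|17) = +1]
  = -(17|3)    [QR: 17 ≡ 1 mod 4, sign kept]
  = -(2|3)    [17 ≡ 2 mod 3]
  = (1|3)    [3 ≡ 3 mod 8 ⇒ (2|3) = -1]
  = 1    [(1|3) = 1]

1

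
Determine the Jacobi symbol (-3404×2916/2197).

By multiplicativity, (-3404·2916/2197) = (-3404/2197)·(2916/2197).
First factor (-3404/2197):
(-3404/2197)
  = (990/2197)    [-3404 ≡ 990 mod 2197]
  = -(495/2197)    [2197 ≡ 5 mod 8 ⇒ (2/2197) = -1]
  = -(2197/495)    [QR: 2197 ≡ 1 mod 4, sign kept]
  = -(217/495)    [2197 ≡ 217 mod 495]
  = -(495/217)    [QR: 217 ≡ 1 mod 4, sign kept]
  = -(61/217)    [495 ≡ 61 mod 217]
  = -(217/61)    [QR: 61 ≡ 1 mod 4, sign kept]
  = -(34/61)    [217 ≡ 34 mod 61]
  = (17/61)    [61 ≡ 5 mod 8 ⇒ (2/61) = -1]
  = (61/17)    [QR: 17 ≡ 1 mod 4, sign kept]
  = (10/17)    [61 ≡ 10 mod 17]
  = (5/17)    [17 ≡ 1 mod 8 ⇒ (2/17) = +1]
  = (17/5)    [QR: 5 ≡ 1 mod 4, sign kept]
  = (2/5)    [17 ≡ 2 mod 5]
  = -(1/5)    [5 ≡ 5 mod 8 ⇒ (2/5) = -1]
  = -1    [(1/5) = 1]
Second factor (2916/2197):
(2916/2197)
  = (719/2197)    [2916 ≡ 719 mod 2197]
  = (2197/719)    [QR: 2197 ≡ 1 mod 4, sign kept]
  = (40/719)    [2197 ≡ 40 mod 719]
  = (5/719)    [719 ≡ 7 mod 8 ⇒ (2/719)^3 = +1]
  = (719/5)    [QR: 5 ≡ 1 mod 4, sign kept]
  = (4/5)    [719 ≡ 4 mod 5]
  = (1/5)    [5 ≡ 5 mod 8 ⇒ (2/5)^2 = +1]
  = 1    [(1/5) = 1]
Product: (-1)·(1) = -1.

-1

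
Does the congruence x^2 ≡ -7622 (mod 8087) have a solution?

Pull out -1: (-7622|8087) = (-1|8087)·(7622|8087). Since 8087 ≡ 3 (mod 4), (-1|8087) = -1. Now have -(7622|8087).
Factor out 2: 7622 = 2·3811. Since 8087 ≡ 7 (mod 8), (2|8087) = +1. Now have -(3811|8087).
Both 3811 ≡ 3 and 8087 ≡ 3 (mod 4), so reciprocity gives (3811|8087) = -(8087|3811). Reduce: 8087 ≡ 465 (mod 3811). Now have (465|3811).
465 ≡ 1 (mod 4), so quadratic reciprocity gives (465|3811) = (3811|465). Reduce: 3811 ≡ 91 (mod 465). Now have (91|465).
465 ≡ 1 (mod 4), so quadratic reciprocity gives (91|465) = (465|91). Reduce: 465 ≡ 10 (mod 91). Now have (10|91).
Factor out 2: 10 = 2·5. Since 91 ≡ 3 (mod 8), (2|91) = -1. Now have -(5|91).
5 ≡ 1 (mod 4), so quadratic reciprocity gives (5|91) = (91|5). Reduce: 91 ≡ 1 (mod 5). Now have -(1|5).
(1|5) = 1. Collecting the sign factors: -1.
(-7622|8087) = -1, and 8087 is prime, so -7622 is not a quadratic residue mod 8087.

no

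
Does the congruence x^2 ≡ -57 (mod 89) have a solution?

yes

(-57/89)
  = (32/89)    [-57 ≡ 32 mod 89]
  = (1/89)    [89 ≡ 1 mod 8 ⇒ (2/89)^5 = +1]
  = 1    [(1/89) = 1]
The Legendre symbol is 1, so x^2 ≡ -57 (mod 89) has solution.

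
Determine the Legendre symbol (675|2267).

1

Both 675 ≡ 3 and 2267 ≡ 3 (mod 4), so reciprocity gives (675|2267) = -(2267|675). Reduce: 2267 ≡ 242 (mod 675). Now have -(242|675).
Factor out 2: 242 = 2·121. Since 675 ≡ 3 (mod 8), (2|675) = -1. Now have (121|675).
121 ≡ 1 (mod 4), so quadratic reciprocity gives (121|675) = (675|121). Reduce: 675 ≡ 70 (mod 121). Now have (70|121).
Factor out 2: 70 = 2·35. Since 121 ≡ 1 (mod 8), (2|121) = +1. Now have (35|121).
121 ≡ 1 (mod 4), so quadratic reciprocity gives (35|121) = (121|35). Reduce: 121 ≡ 16 (mod 35). Now have (16|35).
Factor out 2: 16 = 2^4. Since 35 ≡ 3 (mod 8), (2|35) = -1, and (2|35)^4 = +1. Now have (1|35).
(1|35) = 1. Collecting the sign factors: 1.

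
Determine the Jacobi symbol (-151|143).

Pull out -1: (-151|143) = (-1|143)·(151|143). Since 143 ≡ 3 (mod 4), (-1|143) = -1. Now have -(151|143).
Reduce the numerator: 151 ≡ 8 (mod 143), so (151|143) = (8|143).
Factor out 2: 8 = 2^3. Since 143 ≡ 7 (mod 8), (2|143) = +1, and (2|143)^3 = +1. Now have -(1|143).
(1|143) = 1. Collecting the sign factors: -1.

-1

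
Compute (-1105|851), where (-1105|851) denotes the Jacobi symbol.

Reduce the numerator: -1105 ≡ 597 (mod 851), so (-1105|851) = (597|851).
597 ≡ 1 (mod 4), so quadratic reciprocity gives (597|851) = (851|597). Reduce: 851 ≡ 254 (mod 597). Now have (254|597).
Factor out 2: 254 = 2·127. Since 597 ≡ 5 (mod 8), (2|597) = -1. Now have -(127|597).
597 ≡ 1 (mod 4), so quadratic reciprocity gives (127|597) = (597|127). Reduce: 597 ≡ 89 (mod 127). Now have -(89|127).
89 ≡ 1 (mod 4), so quadratic reciprocity gives (89|127) = (127|89). Reduce: 127 ≡ 38 (mod 89). Now have -(38|89).
Factor out 2: 38 = 2·19. Since 89 ≡ 1 (mod 8), (2|89) = +1. Now have -(19|89).
89 ≡ 1 (mod 4), so quadratic reciprocity gives (19|89) = (89|19). Reduce: 89 ≡ 13 (mod 19). Now have -(13|19).
13 ≡ 1 (mod 4), so quadratic reciprocity gives (13|19) = (19|13). Reduce: 19 ≡ 6 (mod 13). Now have -(6|13).
Factor out 2: 6 = 2·3. Since 13 ≡ 5 (mod 8), (2|13) = -1. Now have (3|13).
13 ≡ 1 (mod 4), so quadratic reciprocity gives (3|13) = (13|3). Reduce: 13 ≡ 1 (mod 3). Now have (1|3).
(1|3) = 1. Collecting the sign factors: 1.

1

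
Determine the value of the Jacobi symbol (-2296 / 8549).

Pull out -1: (-2296 / 8549) = (-1 / 8549)·(2296 / 8549). Since 8549 ≡ 1 (mod 4), (-1 / 8549) = +1. Now have (2296 / 8549).
Factor out 2: 2296 = 2^3·287. Since 8549 ≡ 5 (mod 8), (2 / 8549) = -1, and (2 / 8549)^3 = -1. Now have -(287 / 8549).
8549 ≡ 1 (mod 4), so quadratic reciprocity gives (287 / 8549) = (8549 / 287). Reduce: 8549 ≡ 226 (mod 287). Now have -(226 / 287).
Factor out 2: 226 = 2·113. Since 287 ≡ 7 (mod 8), (2 / 287) = +1. Now have -(113 / 287).
113 ≡ 1 (mod 4), so quadratic reciprocity gives (113 / 287) = (287 / 113). Reduce: 287 ≡ 61 (mod 113). Now have -(61 / 113).
61 ≡ 1 (mod 4), so quadratic reciprocity gives (61 / 113) = (113 / 61). Reduce: 113 ≡ 52 (mod 61). Now have -(52 / 61).
Factor out 2: 52 = 2^2·13. Since 61 ≡ 5 (mod 8), (2 / 61) = -1, and (2 / 61)^2 = +1. Now have -(13 / 61).
13 ≡ 1 (mod 4), so quadratic reciprocity gives (13 / 61) = (61 / 13). Reduce: 61 ≡ 9 (mod 13). Now have -(9 / 13).
9 ≡ 1 (mod 4), so quadratic reciprocity gives (9 / 13) = (13 / 9). Reduce: 13 ≡ 4 (mod 9). Now have -(4 / 9).
Factor out 2: 4 = 2^2. Since 9 ≡ 1 (mod 8), (2 / 9) = +1, and (2 / 9)^2 = +1. Now have -(1 / 9).
(1 / 9) = 1. Collecting the sign factors: -1.

-1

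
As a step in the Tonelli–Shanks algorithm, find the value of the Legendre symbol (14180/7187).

Reduce the numerator: 14180 ≡ 6993 (mod 7187), so (14180/7187) = (6993/7187).
6993 ≡ 1 (mod 4), so quadratic reciprocity gives (6993/7187) = (7187/6993). Reduce: 7187 ≡ 194 (mod 6993). Now have (194/6993).
Factor out 2: 194 = 2·97. Since 6993 ≡ 1 (mod 8), (2/6993) = +1. Now have (97/6993).
97 ≡ 1 (mod 4), so quadratic reciprocity gives (97/6993) = (6993/97). Reduce: 6993 ≡ 9 (mod 97). Now have (9/97).
9 ≡ 1 (mod 4), so quadratic reciprocity gives (9/97) = (97/9). Reduce: 97 ≡ 7 (mod 9). Now have (7/9).
9 ≡ 1 (mod 4), so quadratic reciprocity gives (7/9) = (9/7). Reduce: 9 ≡ 2 (mod 7). Now have (2/7).
Factor out 2: 2 = 2. Since 7 ≡ 7 (mod 8), (2/7) = +1. Now have (1/7).
(1/7) = 1. Collecting the sign factors: 1.

1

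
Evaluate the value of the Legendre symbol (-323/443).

1

Reduce the numerator: -323 ≡ 120 (mod 443), so (-323/443) = (120/443).
Factor out 2: 120 = 2^3·15. Since 443 ≡ 3 (mod 8), (2/443) = -1, and (2/443)^3 = -1. Now have -(15/443).
Both 15 ≡ 3 and 443 ≡ 3 (mod 4), so reciprocity gives (15/443) = -(443/15). Reduce: 443 ≡ 8 (mod 15). Now have (8/15).
Factor out 2: 8 = 2^3. Since 15 ≡ 7 (mod 8), (2/15) = +1, and (2/15)^3 = +1. Now have (1/15).
(1/15) = 1. Collecting the sign factors: 1.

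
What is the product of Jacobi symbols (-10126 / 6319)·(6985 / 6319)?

-1

By multiplicativity, (-10126·6985 / 6319) = (-10126 / 6319)·(6985 / 6319).
First factor (-10126 / 6319):
(-10126 / 6319)
  = (2512 / 6319)    [-10126 ≡ 2512 mod 6319]
  = (157 / 6319)    [6319 ≡ 7 mod 8 ⇒ (2 / 6319)^4 = +1]
  = (6319 / 157)    [QR: 157 ≡ 1 mod 4, sign kept]
  = (39 / 157)    [6319 ≡ 39 mod 157]
  = (157 / 39)    [QR: 157 ≡ 1 mod 4, sign kept]
  = (1 / 39)    [157 ≡ 1 mod 39]
  = 1    [(1 / 39) = 1]
Second factor (6985 / 6319):
(6985 / 6319)
  = (666 / 6319)    [6985 ≡ 666 mod 6319]
  = (333 / 6319)    [6319 ≡ 7 mod 8 ⇒ (2 / 6319) = +1]
  = (6319 / 333)    [QR: 333 ≡ 1 mod 4, sign kept]
  = (325 / 333)    [6319 ≡ 325 mod 333]
  = (333 / 325)    [QR: 325 ≡ 1 mod 4, sign kept]
  = (8 / 325)    [333 ≡ 8 mod 325]
  = -(1 / 325)    [325 ≡ 5 mod 8 ⇒ (2 / 325)^3 = -1]
  = -1    [(1 / 325) = 1]
Product: (1)·(-1) = -1.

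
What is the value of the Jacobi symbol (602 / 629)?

-1

Factor out 2: 602 = 2·301. Since 629 ≡ 5 (mod 8), (2 / 629) = -1. Now have -(301 / 629).
301 ≡ 1 (mod 4), so quadratic reciprocity gives (301 / 629) = (629 / 301). Reduce: 629 ≡ 27 (mod 301). Now have -(27 / 301).
301 ≡ 1 (mod 4), so quadratic reciprocity gives (27 / 301) = (301 / 27). Reduce: 301 ≡ 4 (mod 27). Now have -(4 / 27).
Factor out 2: 4 = 2^2. Since 27 ≡ 3 (mod 8), (2 / 27) = -1, and (2 / 27)^2 = +1. Now have -(1 / 27).
(1 / 27) = 1. Collecting the sign factors: -1.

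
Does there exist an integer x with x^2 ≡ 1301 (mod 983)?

(1301|983)
  = (318|983)    [1301 ≡ 318 mod 983]
  = (159|983)    [983 ≡ 7 mod 8 ⇒ (2|983) = +1]
  = -(983|159)    [QR: both ≡ 3 mod 4, sign flips]
  = -(29|159)    [983 ≡ 29 mod 159]
  = -(159|29)    [QR: 29 ≡ 1 mod 4, sign kept]
  = -(14|29)    [159 ≡ 14 mod 29]
  = (7|29)    [29 ≡ 5 mod 8 ⇒ (2|29) = -1]
  = (29|7)    [QR: 29 ≡ 1 mod 4, sign kept]
  = (1|7)    [29 ≡ 1 mod 7]
  = 1    [(1|7) = 1]
The Legendre symbol is 1, so x^2 ≡ 1301 (mod 983) has solution.

yes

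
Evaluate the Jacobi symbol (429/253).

(429/253)
  = (176/253)    [429 ≡ 176 mod 253]
  = (11/253)    [253 ≡ 5 mod 8 ⇒ (2/253)^4 = +1]
  = (253/11)    [QR: 253 ≡ 1 mod 4, sign kept]
  = (0/11)    [253 ≡ 0 mod 11]
  = 0    [numerator 0, gcd > 1]

0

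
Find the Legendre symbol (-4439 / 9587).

Reduce the numerator: -4439 ≡ 5148 (mod 9587), so (-4439 / 9587) = (5148 / 9587).
Factor out 2: 5148 = 2^2·1287. Since 9587 ≡ 3 (mod 8), (2 / 9587) = -1, and (2 / 9587)^2 = +1. Now have (1287 / 9587).
Both 1287 ≡ 3 and 9587 ≡ 3 (mod 4), so reciprocity gives (1287 / 9587) = -(9587 / 1287). Reduce: 9587 ≡ 578 (mod 1287). Now have -(578 / 1287).
Factor out 2: 578 = 2·289. Since 1287 ≡ 7 (mod 8), (2 / 1287) = +1. Now have -(289 / 1287).
289 ≡ 1 (mod 4), so quadratic reciprocity gives (289 / 1287) = (1287 / 289). Reduce: 1287 ≡ 131 (mod 289). Now have -(131 / 289).
289 ≡ 1 (mod 4), so quadratic reciprocity gives (131 / 289) = (289 / 131). Reduce: 289 ≡ 27 (mod 131). Now have -(27 / 131).
Both 27 ≡ 3 and 131 ≡ 3 (mod 4), so reciprocity gives (27 / 131) = -(131 / 27). Reduce: 131 ≡ 23 (mod 27). Now have (23 / 27).
Both 23 ≡ 3 and 27 ≡ 3 (mod 4), so reciprocity gives (23 / 27) = -(27 / 23). Reduce: 27 ≡ 4 (mod 23). Now have -(4 / 23).
Factor out 2: 4 = 2^2. Since 23 ≡ 7 (mod 8), (2 / 23) = +1, and (2 / 23)^2 = +1. Now have -(1 / 23).
(1 / 23) = 1. Collecting the sign factors: -1.

-1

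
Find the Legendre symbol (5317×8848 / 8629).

By multiplicativity, (5317·8848 / 8629) = (5317 / 8629)·(8848 / 8629).
First factor (5317 / 8629):
(5317 / 8629)
  = (8629 / 5317)    [QR: 5317 ≡ 1 mod 4, sign kept]
  = (3312 / 5317)    [8629 ≡ 3312 mod 5317]
  = (207 / 5317)    [5317 ≡ 5 mod 8 ⇒ (2 / 5317)^4 = +1]
  = (5317 / 207)    [QR: 5317 ≡ 1 mod 4, sign kept]
  = (142 / 207)    [5317 ≡ 142 mod 207]
  = (71 / 207)    [207 ≡ 7 mod 8 ⇒ (2 / 207) = +1]
  = -(207 / 71)    [QR: both ≡ 3 mod 4, sign flips]
  = -(65 / 71)    [207 ≡ 65 mod 71]
  = -(71 / 65)    [QR: 65 ≡ 1 mod 4, sign kept]
  = -(6 / 65)    [71 ≡ 6 mod 65]
  = -(3 / 65)    [65 ≡ 1 mod 8 ⇒ (2 / 65) = +1]
  = -(65 / 3)    [QR: 65 ≡ 1 mod 4, sign kept]
  = -(2 / 3)    [65 ≡ 2 mod 3]
  = (1 / 3)    [3 ≡ 3 mod 8 ⇒ (2 / 3) = -1]
  = 1    [(1 / 3) = 1]
Second factor (8848 / 8629):
(8848 / 8629)
  = (219 / 8629)    [8848 ≡ 219 mod 8629]
  = (8629 / 219)    [QR: 8629 ≡ 1 mod 4, sign kept]
  = (88 / 219)    [8629 ≡ 88 mod 219]
  = -(11 / 219)    [219 ≡ 3 mod 8 ⇒ (2 / 219)^3 = -1]
  = (219 / 11)    [QR: both ≡ 3 mod 4, sign flips]
  = (10 / 11)    [219 ≡ 10 mod 11]
  = -(5 / 11)    [11 ≡ 3 mod 8 ⇒ (2 / 11) = -1]
  = -(11 / 5)    [QR: 5 ≡ 1 mod 4, sign kept]
  = -(1 / 5)    [11 ≡ 1 mod 5]
  = -1    [(1 / 5) = 1]
Product: (1)·(-1) = -1.

-1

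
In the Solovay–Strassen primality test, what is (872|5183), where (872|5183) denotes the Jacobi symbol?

1

Factor out 2: 872 = 2^3·109. Since 5183 ≡ 7 (mod 8), (2|5183) = +1, and (2|5183)^3 = +1. Now have (109|5183).
109 ≡ 1 (mod 4), so quadratic reciprocity gives (109|5183) = (5183|109). Reduce: 5183 ≡ 60 (mod 109). Now have (60|109).
Factor out 2: 60 = 2^2·15. Since 109 ≡ 5 (mod 8), (2|109) = -1, and (2|109)^2 = +1. Now have (15|109).
109 ≡ 1 (mod 4), so quadratic reciprocity gives (15|109) = (109|15). Reduce: 109 ≡ 4 (mod 15). Now have (4|15).
Factor out 2: 4 = 2^2. Since 15 ≡ 7 (mod 8), (2|15) = +1, and (2|15)^2 = +1. Now have (1|15).
(1|15) = 1. Collecting the sign factors: 1.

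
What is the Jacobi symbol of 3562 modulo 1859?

(3562|1859)
  = (1703|1859)    [3562 ≡ 1703 mod 1859]
  = -(1859|1703)    [QR: both ≡ 3 mod 4, sign flips]
  = -(156|1703)    [1859 ≡ 156 mod 1703]
  = -(39|1703)    [1703 ≡ 7 mod 8 ⇒ (2|1703)^2 = +1]
  = (1703|39)    [QR: both ≡ 3 mod 4, sign flips]
  = (26|39)    [1703 ≡ 26 mod 39]
  = (13|39)    [39 ≡ 7 mod 8 ⇒ (2|39) = +1]
  = (39|13)    [QR: 13 ≡ 1 mod 4, sign kept]
  = (0|13)    [39 ≡ 0 mod 13]
  = 0    [numerator 0, gcd > 1]

0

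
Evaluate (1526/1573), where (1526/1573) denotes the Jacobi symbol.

Factor out 2: 1526 = 2·763. Since 1573 ≡ 5 (mod 8), (2/1573) = -1. Now have -(763/1573).
1573 ≡ 1 (mod 4), so quadratic reciprocity gives (763/1573) = (1573/763). Reduce: 1573 ≡ 47 (mod 763). Now have -(47/763).
Both 47 ≡ 3 and 763 ≡ 3 (mod 4), so reciprocity gives (47/763) = -(763/47). Reduce: 763 ≡ 11 (mod 47). Now have (11/47).
Both 11 ≡ 3 and 47 ≡ 3 (mod 4), so reciprocity gives (11/47) = -(47/11). Reduce: 47 ≡ 3 (mod 11). Now have -(3/11).
Both 3 ≡ 3 and 11 ≡ 3 (mod 4), so reciprocity gives (3/11) = -(11/3). Reduce: 11 ≡ 2 (mod 3). Now have (2/3).
Factor out 2: 2 = 2. Since 3 ≡ 3 (mod 8), (2/3) = -1. Now have -(1/3).
(1/3) = 1. Collecting the sign factors: -1.

-1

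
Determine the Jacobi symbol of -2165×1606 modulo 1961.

-1

By multiplicativity, (-2165·1606|1961) = (-2165|1961)·(1606|1961).
First factor (-2165|1961):
(-2165|1961)
  = (2165|1961)    [1961 ≡ 1 mod 4 ⇒ (-1|1961) = +1]
  = (204|1961)    [2165 ≡ 204 mod 1961]
  = (51|1961)    [1961 ≡ 1 mod 8 ⇒ (2|1961)^2 = +1]
  = (1961|51)    [QR: 1961 ≡ 1 mod 4, sign kept]
  = (23|51)    [1961 ≡ 23 mod 51]
  = -(51|23)    [QR: both ≡ 3 mod 4, sign flips]
  = -(5|23)    [51 ≡ 5 mod 23]
  = -(23|5)    [QR: 5 ≡ 1 mod 4, sign kept]
  = -(3|5)    [23 ≡ 3 mod 5]
  = -(5|3)    [QR: 5 ≡ 1 mod 4, sign kept]
  = -(2|3)    [5 ≡ 2 mod 3]
  = (1|3)    [3 ≡ 3 mod 8 ⇒ (2|3) = -1]
  = 1    [(1|3) = 1]
Second factor (1606|1961):
(1606|1961)
  = (803|1961)    [1961 ≡ 1 mod 8 ⇒ (2|1961) = +1]
  = (1961|803)    [QR: 1961 ≡ 1 mod 4, sign kept]
  = (355|803)    [1961 ≡ 355 mod 803]
  = -(803|355)    [QR: both ≡ 3 mod 4, sign flips]
  = -(93|355)    [803 ≡ 93 mod 355]
  = -(355|93)    [QR: 93 ≡ 1 mod 4, sign kept]
  = -(76|93)    [355 ≡ 76 mod 93]
  = -(19|93)    [93 ≡ 5 mod 8 ⇒ (2|93)^2 = +1]
  = -(93|19)    [QR: 93 ≡ 1 mod 4, sign kept]
  = -(17|19)    [93 ≡ 17 mod 19]
  = -(19|17)    [QR: 17 ≡ 1 mod 4, sign kept]
  = -(2|17)    [19 ≡ 2 mod 17]
  = -(1|17)    [17 ≡ 1 mod 8 ⇒ (2|17) = +1]
  = -1    [(1|17) = 1]
Product: (1)·(-1) = -1.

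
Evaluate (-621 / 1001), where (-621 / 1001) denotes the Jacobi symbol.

Pull out -1: (-621 / 1001) = (-1 / 1001)·(621 / 1001). Since 1001 ≡ 1 (mod 4), (-1 / 1001) = +1. Now have (621 / 1001).
621 ≡ 1 (mod 4), so quadratic reciprocity gives (621 / 1001) = (1001 / 621). Reduce: 1001 ≡ 380 (mod 621). Now have (380 / 621).
Factor out 2: 380 = 2^2·95. Since 621 ≡ 5 (mod 8), (2 / 621) = -1, and (2 / 621)^2 = +1. Now have (95 / 621).
621 ≡ 1 (mod 4), so quadratic reciprocity gives (95 / 621) = (621 / 95). Reduce: 621 ≡ 51 (mod 95). Now have (51 / 95).
Both 51 ≡ 3 and 95 ≡ 3 (mod 4), so reciprocity gives (51 / 95) = -(95 / 51). Reduce: 95 ≡ 44 (mod 51). Now have -(44 / 51).
Factor out 2: 44 = 2^2·11. Since 51 ≡ 3 (mod 8), (2 / 51) = -1, and (2 / 51)^2 = +1. Now have -(11 / 51).
Both 11 ≡ 3 and 51 ≡ 3 (mod 4), so reciprocity gives (11 / 51) = -(51 / 11). Reduce: 51 ≡ 7 (mod 11). Now have (7 / 11).
Both 7 ≡ 3 and 11 ≡ 3 (mod 4), so reciprocity gives (7 / 11) = -(11 / 7). Reduce: 11 ≡ 4 (mod 7). Now have -(4 / 7).
Factor out 2: 4 = 2^2. Since 7 ≡ 7 (mod 8), (2 / 7) = +1, and (2 / 7)^2 = +1. Now have -(1 / 7).
(1 / 7) = 1. Collecting the sign factors: -1.

-1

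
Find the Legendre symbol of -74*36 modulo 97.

-1

By multiplicativity, (-74·36 / 97) = (-74 / 97)·(36 / 97).
First factor (-74 / 97):
Reduce the numerator: -74 ≡ 23 (mod 97), so (-74 / 97) = (23 / 97).
97 ≡ 1 (mod 4), so quadratic reciprocity gives (23 / 97) = (97 / 23). Reduce: 97 ≡ 5 (mod 23). Now have (5 / 23).
5 ≡ 1 (mod 4), so quadratic reciprocity gives (5 / 23) = (23 / 5). Reduce: 23 ≡ 3 (mod 5). Now have (3 / 5).
5 ≡ 1 (mod 4), so quadratic reciprocity gives (3 / 5) = (5 / 3). Reduce: 5 ≡ 2 (mod 3). Now have (2 / 3).
Factor out 2: 2 = 2. Since 3 ≡ 3 (mod 8), (2 / 3) = -1. Now have -(1 / 3).
(1 / 3) = 1. Collecting the sign factors: -1.
Second factor (36 / 97):
Factor out 2: 36 = 2^2·9. Since 97 ≡ 1 (mod 8), (2 / 97) = +1, and (2 / 97)^2 = +1. Now have (9 / 97).
9 ≡ 1 (mod 4), so quadratic reciprocity gives (9 / 97) = (97 / 9). Reduce: 97 ≡ 7 (mod 9). Now have (7 / 9).
9 ≡ 1 (mod 4), so quadratic reciprocity gives (7 / 9) = (9 / 7). Reduce: 9 ≡ 2 (mod 7). Now have (2 / 7).
Factor out 2: 2 = 2. Since 7 ≡ 7 (mod 8), (2 / 7) = +1. Now have (1 / 7).
(1 / 7) = 1. Collecting the sign factors: 1.
Product: (-1)·(1) = -1.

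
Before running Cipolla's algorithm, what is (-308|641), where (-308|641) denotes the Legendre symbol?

1

(-308|641)
  = (308|641)    [641 ≡ 1 mod 4 ⇒ (-1|641) = +1]
  = (77|641)    [641 ≡ 1 mod 8 ⇒ (2|641)^2 = +1]
  = (641|77)    [QR: 77 ≡ 1 mod 4, sign kept]
  = (25|77)    [641 ≡ 25 mod 77]
  = (77|25)    [QR: 25 ≡ 1 mod 4, sign kept]
  = (2|25)    [77 ≡ 2 mod 25]
  = (1|25)    [25 ≡ 1 mod 8 ⇒ (2|25) = +1]
  = 1    [(1|25) = 1]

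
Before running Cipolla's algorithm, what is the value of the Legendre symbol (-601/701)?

Pull out -1: (-601/701) = (-1/701)·(601/701). Since 701 ≡ 1 (mod 4), (-1/701) = +1. Now have (601/701).
601 ≡ 1 (mod 4), so quadratic reciprocity gives (601/701) = (701/601). Reduce: 701 ≡ 100 (mod 601). Now have (100/601).
Factor out 2: 100 = 2^2·25. Since 601 ≡ 1 (mod 8), (2/601) = +1, and (2/601)^2 = +1. Now have (25/601).
25 ≡ 1 (mod 4), so quadratic reciprocity gives (25/601) = (601/25). Reduce: 601 ≡ 1 (mod 25). Now have (1/25).
(1/25) = 1. Collecting the sign factors: 1.

1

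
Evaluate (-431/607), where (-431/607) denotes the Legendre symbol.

1

Reduce the numerator: -431 ≡ 176 (mod 607), so (-431/607) = (176/607).
Factor out 2: 176 = 2^4·11. Since 607 ≡ 7 (mod 8), (2/607) = +1, and (2/607)^4 = +1. Now have (11/607).
Both 11 ≡ 3 and 607 ≡ 3 (mod 4), so reciprocity gives (11/607) = -(607/11). Reduce: 607 ≡ 2 (mod 11). Now have -(2/11).
Factor out 2: 2 = 2. Since 11 ≡ 3 (mod 8), (2/11) = -1. Now have (1/11).
(1/11) = 1. Collecting the sign factors: 1.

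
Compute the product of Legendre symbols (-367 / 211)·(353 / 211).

By multiplicativity, (-367·353 / 211) = (-367 / 211)·(353 / 211).
First factor (-367 / 211):
(-367 / 211)
  = (55 / 211)    [-367 ≡ 55 mod 211]
  = -(211 / 55)    [QR: both ≡ 3 mod 4, sign flips]
  = -(46 / 55)    [211 ≡ 46 mod 55]
  = -(23 / 55)    [55 ≡ 7 mod 8 ⇒ (2 / 55) = +1]
  = (55 / 23)    [QR: both ≡ 3 mod 4, sign flips]
  = (9 / 23)    [55 ≡ 9 mod 23]
  = (23 / 9)    [QR: 9 ≡ 1 mod 4, sign kept]
  = (5 / 9)    [23 ≡ 5 mod 9]
  = (9 / 5)    [QR: 5 ≡ 1 mod 4, sign kept]
  = (4 / 5)    [9 ≡ 4 mod 5]
  = (1 / 5)    [5 ≡ 5 mod 8 ⇒ (2 / 5)^2 = +1]
  = 1    [(1 / 5) = 1]
Second factor (353 / 211):
(353 / 211)
  = (142 / 211)    [353 ≡ 142 mod 211]
  = -(71 / 211)    [211 ≡ 3 mod 8 ⇒ (2 / 211) = -1]
  = (211 / 71)    [QR: both ≡ 3 mod 4, sign flips]
  = (69 / 71)    [211 ≡ 69 mod 71]
  = (71 / 69)    [QR: 69 ≡ 1 mod 4, sign kept]
  = (2 / 69)    [71 ≡ 2 mod 69]
  = -(1 / 69)    [69 ≡ 5 mod 8 ⇒ (2 / 69) = -1]
  = -1    [(1 / 69) = 1]
Product: (1)·(-1) = -1.

-1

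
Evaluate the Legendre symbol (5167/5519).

Both 5167 ≡ 3 and 5519 ≡ 3 (mod 4), so reciprocity gives (5167/5519) = -(5519/5167). Reduce: 5519 ≡ 352 (mod 5167). Now have -(352/5167).
Factor out 2: 352 = 2^5·11. Since 5167 ≡ 7 (mod 8), (2/5167) = +1, and (2/5167)^5 = +1. Now have -(11/5167).
Both 11 ≡ 3 and 5167 ≡ 3 (mod 4), so reciprocity gives (11/5167) = -(5167/11). Reduce: 5167 ≡ 8 (mod 11). Now have (8/11).
Factor out 2: 8 = 2^3. Since 11 ≡ 3 (mod 8), (2/11) = -1, and (2/11)^3 = -1. Now have -(1/11).
(1/11) = 1. Collecting the sign factors: -1.

-1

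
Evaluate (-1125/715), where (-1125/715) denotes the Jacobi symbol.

0

Pull out -1: (-1125/715) = (-1/715)·(1125/715). Since 715 ≡ 3 (mod 4), (-1/715) = -1. Now have -(1125/715).
Reduce the numerator: 1125 ≡ 410 (mod 715), so (1125/715) = (410/715).
Factor out 2: 410 = 2·205. Since 715 ≡ 3 (mod 8), (2/715) = -1. Now have (205/715).
205 ≡ 1 (mod 4), so quadratic reciprocity gives (205/715) = (715/205). Reduce: 715 ≡ 100 (mod 205). Now have (100/205).
Factor out 2: 100 = 2^2·25. Since 205 ≡ 5 (mod 8), (2/205) = -1, and (2/205)^2 = +1. Now have (25/205).
25 ≡ 1 (mod 4), so quadratic reciprocity gives (25/205) = (205/25). Reduce: 205 ≡ 5 (mod 25). Now have (5/25).
5 ≡ 1 (mod 4), so quadratic reciprocity gives (5/25) = (25/5). Reduce: 25 ≡ 0 (mod 5). Now have (0/5).
The numerator is now 0 with denominator 5 > 1: the symbol is 0.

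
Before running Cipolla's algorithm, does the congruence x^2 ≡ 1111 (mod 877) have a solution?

yes

Reduce the numerator: 1111 ≡ 234 (mod 877), so (1111/877) = (234/877).
Factor out 2: 234 = 2·117. Since 877 ≡ 5 (mod 8), (2/877) = -1. Now have -(117/877).
117 ≡ 1 (mod 4), so quadratic reciprocity gives (117/877) = (877/117). Reduce: 877 ≡ 58 (mod 117). Now have -(58/117).
Factor out 2: 58 = 2·29. Since 117 ≡ 5 (mod 8), (2/117) = -1. Now have (29/117).
29 ≡ 1 (mod 4), so quadratic reciprocity gives (29/117) = (117/29). Reduce: 117 ≡ 1 (mod 29). Now have (1/29).
(1/29) = 1. Collecting the sign factors: 1.
The Legendre symbol is 1, so x^2 ≡ 1111 (mod 877) has solution.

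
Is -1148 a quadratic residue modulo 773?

yes

Reduce the numerator: -1148 ≡ 398 (mod 773), so (-1148|773) = (398|773).
Factor out 2: 398 = 2·199. Since 773 ≡ 5 (mod 8), (2|773) = -1. Now have -(199|773).
773 ≡ 1 (mod 4), so quadratic reciprocity gives (199|773) = (773|199). Reduce: 773 ≡ 176 (mod 199). Now have -(176|199).
Factor out 2: 176 = 2^4·11. Since 199 ≡ 7 (mod 8), (2|199) = +1, and (2|199)^4 = +1. Now have -(11|199).
Both 11 ≡ 3 and 199 ≡ 3 (mod 4), so reciprocity gives (11|199) = -(199|11). Reduce: 199 ≡ 1 (mod 11). Now have (1|11).
(1|11) = 1. Collecting the sign factors: 1.
The Legendre symbol is 1, so x^2 ≡ -1148 (mod 773) has solution.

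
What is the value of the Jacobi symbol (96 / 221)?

Factor out 2: 96 = 2^5·3. Since 221 ≡ 5 (mod 8), (2 / 221) = -1, and (2 / 221)^5 = -1. Now have -(3 / 221).
221 ≡ 1 (mod 4), so quadratic reciprocity gives (3 / 221) = (221 / 3). Reduce: 221 ≡ 2 (mod 3). Now have -(2 / 3).
Factor out 2: 2 = 2. Since 3 ≡ 3 (mod 8), (2 / 3) = -1. Now have (1 / 3).
(1 / 3) = 1. Collecting the sign factors: 1.

1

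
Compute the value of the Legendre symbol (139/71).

-1

Reduce the numerator: 139 ≡ 68 (mod 71), so (139/71) = (68/71).
Factor out 2: 68 = 2^2·17. Since 71 ≡ 7 (mod 8), (2/71) = +1, and (2/71)^2 = +1. Now have (17/71).
17 ≡ 1 (mod 4), so quadratic reciprocity gives (17/71) = (71/17). Reduce: 71 ≡ 3 (mod 17). Now have (3/17).
17 ≡ 1 (mod 4), so quadratic reciprocity gives (3/17) = (17/3). Reduce: 17 ≡ 2 (mod 3). Now have (2/3).
Factor out 2: 2 = 2. Since 3 ≡ 3 (mod 8), (2/3) = -1. Now have -(1/3).
(1/3) = 1. Collecting the sign factors: -1.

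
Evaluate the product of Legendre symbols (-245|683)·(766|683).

1

By multiplicativity, (-245·766|683) = (-245|683)·(766|683).
First factor (-245|683):
Pull out -1: (-245|683) = (-1|683)·(245|683). Since 683 ≡ 3 (mod 4), (-1|683) = -1. Now have -(245|683).
245 ≡ 1 (mod 4), so quadratic reciprocity gives (245|683) = (683|245). Reduce: 683 ≡ 193 (mod 245). Now have -(193|245).
193 ≡ 1 (mod 4), so quadratic reciprocity gives (193|245) = (245|193). Reduce: 245 ≡ 52 (mod 193). Now have -(52|193).
Factor out 2: 52 = 2^2·13. Since 193 ≡ 1 (mod 8), (2|193) = +1, and (2|193)^2 = +1. Now have -(13|193).
13 ≡ 1 (mod 4), so quadratic reciprocity gives (13|193) = (193|13). Reduce: 193 ≡ 11 (mod 13). Now have -(11|13).
13 ≡ 1 (mod 4), so quadratic reciprocity gives (11|13) = (13|11). Reduce: 13 ≡ 2 (mod 11). Now have -(2|11).
Factor out 2: 2 = 2. Since 11 ≡ 3 (mod 8), (2|11) = -1. Now have (1|11).
(1|11) = 1. Collecting the sign factors: 1.
Second factor (766|683):
Reduce the numerator: 766 ≡ 83 (mod 683), so (766|683) = (83|683).
Both 83 ≡ 3 and 683 ≡ 3 (mod 4), so reciprocity gives (83|683) = -(683|83). Reduce: 683 ≡ 19 (mod 83). Now have -(19|83).
Both 19 ≡ 3 and 83 ≡ 3 (mod 4), so reciprocity gives (19|83) = -(83|19). Reduce: 83 ≡ 7 (mod 19). Now have (7|19).
Both 7 ≡ 3 and 19 ≡ 3 (mod 4), so reciprocity gives (7|19) = -(19|7). Reduce: 19 ≡ 5 (mod 7). Now have -(5|7).
5 ≡ 1 (mod 4), so quadratic reciprocity gives (5|7) = (7|5). Reduce: 7 ≡ 2 (mod 5). Now have -(2|5).
Factor out 2: 2 = 2. Since 5 ≡ 5 (mod 8), (2|5) = -1. Now have (1|5).
(1|5) = 1. Collecting the sign factors: 1.
Product: (1)·(1) = 1.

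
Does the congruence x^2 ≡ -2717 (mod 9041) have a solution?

yes

(-2717/9041)
  = (2717/9041)    [9041 ≡ 1 mod 4 ⇒ (-1/9041) = +1]
  = (9041/2717)    [QR: 2717 ≡ 1 mod 4, sign kept]
  = (890/2717)    [9041 ≡ 890 mod 2717]
  = -(445/2717)    [2717 ≡ 5 mod 8 ⇒ (2/2717) = -1]
  = -(2717/445)    [QR: 445 ≡ 1 mod 4, sign kept]
  = -(47/445)    [2717 ≡ 47 mod 445]
  = -(445/47)    [QR: 445 ≡ 1 mod 4, sign kept]
  = -(22/47)    [445 ≡ 22 mod 47]
  = -(11/47)    [47 ≡ 7 mod 8 ⇒ (2/47) = +1]
  = (47/11)    [QR: both ≡ 3 mod 4, sign flips]
  = (3/11)    [47 ≡ 3 mod 11]
  = -(11/3)    [QR: both ≡ 3 mod 4, sign flips]
  = -(2/3)    [11 ≡ 2 mod 3]
  = (1/3)    [3 ≡ 3 mod 8 ⇒ (2/3) = -1]
  = 1    [(1/3) = 1]
The Legendre symbol is 1, so x^2 ≡ -2717 (mod 9041) has solution.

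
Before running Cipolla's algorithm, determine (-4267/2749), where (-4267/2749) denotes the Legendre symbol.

Pull out -1: (-4267/2749) = (-1/2749)·(4267/2749). Since 2749 ≡ 1 (mod 4), (-1/2749) = +1. Now have (4267/2749).
Reduce the numerator: 4267 ≡ 1518 (mod 2749), so (4267/2749) = (1518/2749).
Factor out 2: 1518 = 2·759. Since 2749 ≡ 5 (mod 8), (2/2749) = -1. Now have -(759/2749).
2749 ≡ 1 (mod 4), so quadratic reciprocity gives (759/2749) = (2749/759). Reduce: 2749 ≡ 472 (mod 759). Now have -(472/759).
Factor out 2: 472 = 2^3·59. Since 759 ≡ 7 (mod 8), (2/759) = +1, and (2/759)^3 = +1. Now have -(59/759).
Both 59 ≡ 3 and 759 ≡ 3 (mod 4), so reciprocity gives (59/759) = -(759/59). Reduce: 759 ≡ 51 (mod 59). Now have (51/59).
Both 51 ≡ 3 and 59 ≡ 3 (mod 4), so reciprocity gives (51/59) = -(59/51). Reduce: 59 ≡ 8 (mod 51). Now have -(8/51).
Factor out 2: 8 = 2^3. Since 51 ≡ 3 (mod 8), (2/51) = -1, and (2/51)^3 = -1. Now have (1/51).
(1/51) = 1. Collecting the sign factors: 1.

1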